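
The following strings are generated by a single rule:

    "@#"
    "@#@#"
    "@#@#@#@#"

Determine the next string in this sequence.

Each string is two copies of the previous one concatenated.
Doubling @#@#@#@#:

@#@#@#@#@#@#@#@#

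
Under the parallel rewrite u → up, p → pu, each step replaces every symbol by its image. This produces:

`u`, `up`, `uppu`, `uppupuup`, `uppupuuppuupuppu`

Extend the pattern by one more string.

uppupuuppuupuppupuupuppuuppupuup

Replace each of the 16 characters of uppupuuppuupuppu in place — up pu pu up pu up up pu pu up up pu up pu pu up — and concatenate.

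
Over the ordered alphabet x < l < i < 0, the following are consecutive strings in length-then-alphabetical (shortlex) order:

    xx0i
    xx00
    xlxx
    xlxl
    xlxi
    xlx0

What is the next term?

Treat xlx0 as a base-4 numeral over the given alphabet and add one, carrying through any trailing 0's.

xllx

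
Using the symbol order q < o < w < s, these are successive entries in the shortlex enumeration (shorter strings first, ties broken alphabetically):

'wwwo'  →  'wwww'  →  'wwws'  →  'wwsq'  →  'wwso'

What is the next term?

Find the rightmost character of wwso below s, bump it to the next letter, and reset everything to its right to q.

wwsw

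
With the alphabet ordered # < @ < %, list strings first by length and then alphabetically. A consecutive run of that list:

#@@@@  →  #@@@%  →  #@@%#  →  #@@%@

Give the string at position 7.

#@%#@

Advancing 3 positions from #@@%@ through #@@%@ → #@@%% → #@%## reaches term 7.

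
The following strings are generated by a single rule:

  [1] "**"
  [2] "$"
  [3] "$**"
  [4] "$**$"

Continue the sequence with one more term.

$**$$**

This is a Fibonacci-style word recurrence s(k) = s(k−1)·s(k−2): e.g. $·** = $**.
Continuing: $**$ · $** gives term 5.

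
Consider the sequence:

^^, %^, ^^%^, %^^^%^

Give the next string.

This is a Fibonacci-style word recurrence s(k) = s(k−2)·s(k−1): e.g. ^^·%^ = ^^%^.
Continuing: ^^%^ · %^^^%^ gives term 5.

^^%^%^^^%^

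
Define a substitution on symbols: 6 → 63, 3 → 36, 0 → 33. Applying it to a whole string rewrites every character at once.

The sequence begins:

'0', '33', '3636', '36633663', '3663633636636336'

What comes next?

36636336633636633663633663363663

Applying the rule to each of the 16 symbols of 3663633636636336 gives the pieces 36 63 63 36 63 36 36 63 36 63 63 36 63 36 36 63, which concatenate to the answer.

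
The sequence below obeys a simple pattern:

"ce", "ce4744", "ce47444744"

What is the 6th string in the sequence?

Each term is the previous one with 4744 appended.
From ce47444744, 3 further steps: ce47444744 → ce474447444744 → ce4744474447444744 → (answer).

ce47444744474447444744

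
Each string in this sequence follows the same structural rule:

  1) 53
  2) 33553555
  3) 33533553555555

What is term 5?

33533533533553555555555555

Every step adds 335 to the front and 555 to the end of the previous string.
From 33533553555555, 2 further steps: 33533553555555 → 33533533553555555555 → (answer).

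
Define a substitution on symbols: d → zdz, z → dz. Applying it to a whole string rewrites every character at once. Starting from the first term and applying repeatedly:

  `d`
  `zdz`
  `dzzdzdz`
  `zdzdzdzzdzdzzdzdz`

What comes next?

Rewriting the 17 symbols of zdzdzdzzdzdzzdzdz one by one yields dz zdz dz zdz dz zdz dz dz zdz dz zdz dz dz zdz dz zdz dz; concatenated:

dzzdzdzzdzdzzdzdzdzzdzdzzdzdzdzzdzdzzdzdz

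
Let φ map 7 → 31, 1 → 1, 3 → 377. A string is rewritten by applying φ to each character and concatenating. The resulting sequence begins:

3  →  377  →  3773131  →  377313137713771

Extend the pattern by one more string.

Rewriting the 15 symbols of 377313137713771 one by one yields 377 31 31 377 1 377 1 377 31 31 1 377 31 31 1; concatenated:

3773131377137713773131137731311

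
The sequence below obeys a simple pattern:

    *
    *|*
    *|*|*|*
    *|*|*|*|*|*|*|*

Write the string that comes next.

s(k+1) = s(k)·|·s(k) — each term doubles the last with '|' between the halves.
So the next term is two copies of *|*|*|*|*|*|*|* with '|' between the halves.

*|*|*|*|*|*|*|*|*|*|*|*|*|*|*|*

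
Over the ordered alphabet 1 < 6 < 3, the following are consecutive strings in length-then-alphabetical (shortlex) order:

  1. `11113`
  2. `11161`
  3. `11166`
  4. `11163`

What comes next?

Treat 11163 as a base-3 numeral over the given alphabet and add one, carrying through any trailing 3's.

11131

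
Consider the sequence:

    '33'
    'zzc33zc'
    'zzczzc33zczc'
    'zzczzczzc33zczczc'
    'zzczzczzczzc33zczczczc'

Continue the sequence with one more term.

zzczzczzczzczzc33zczczczczc

Every step adds zzc to the front and zc to the end of the previous string.
One more step from zzczzczzczzc33zczczczc gives the answer.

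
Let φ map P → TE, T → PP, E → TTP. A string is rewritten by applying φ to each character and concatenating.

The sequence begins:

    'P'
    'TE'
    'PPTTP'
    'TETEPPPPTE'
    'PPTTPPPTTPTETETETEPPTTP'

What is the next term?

Applying the rule to each of the 23 symbols of PPTTPPPTTPTETETETEPPTTP gives the pieces TE TE PP PP TE TE TE PP PP TE PP TTP PP TTP PP TTP PP TTP TE TE PP PP TE, which concatenate to the answer.

TETEPPPPTETETEPPPPTEPPTTPPPTTPPPTTPPPTTPTETEPPPPTE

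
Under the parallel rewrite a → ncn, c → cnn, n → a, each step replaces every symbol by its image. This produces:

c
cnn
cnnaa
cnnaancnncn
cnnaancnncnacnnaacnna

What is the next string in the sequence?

Applying the rule to each of the 21 symbols of cnnaancnncnacnnaacnna gives the pieces cnn a a ncn ncn a cnn a a cnn a ncn cnn a a ncn ncn cnn a a ncn, which concatenate to the answer.

cnnaancnncnacnnaacnnancncnnaancnncncnnaancn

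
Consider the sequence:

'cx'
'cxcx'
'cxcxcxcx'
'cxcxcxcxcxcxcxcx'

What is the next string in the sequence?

s(k+1) = s(k)·s(k) — each term doubles the last.
So the next term is two copies of cxcxcxcxcxcxcxcx.

cxcxcxcxcxcxcxcxcxcxcxcxcxcxcxcx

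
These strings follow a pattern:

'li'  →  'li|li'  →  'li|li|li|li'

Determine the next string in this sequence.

s(k+1) = s(k)·|·s(k) — each term doubles the last with '|' between the halves.
One more doubling of li|li|li|li gives the answer.

li|li|li|li|li|li|li|li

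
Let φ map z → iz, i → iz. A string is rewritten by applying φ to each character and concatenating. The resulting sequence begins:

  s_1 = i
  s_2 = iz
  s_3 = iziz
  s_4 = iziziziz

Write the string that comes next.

Apply φ to iziziziz symbol by symbol: i→iz, z→iz, i→iz, z→iz, i→iz, z→iz, i→iz, z→iz; joined: iz iz iz iz iz iz iz iz.

iziziziziziziziz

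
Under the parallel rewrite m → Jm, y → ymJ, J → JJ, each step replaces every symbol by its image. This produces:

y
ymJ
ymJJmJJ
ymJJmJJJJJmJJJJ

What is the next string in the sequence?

Rewriting the 15 symbols of ymJJmJJJJJmJJJJ one by one yields ymJ Jm JJ JJ Jm JJ JJ JJ JJ JJ Jm JJ JJ JJ JJ; concatenated:

ymJJmJJJJJmJJJJJJJJJJJmJJJJJJJJ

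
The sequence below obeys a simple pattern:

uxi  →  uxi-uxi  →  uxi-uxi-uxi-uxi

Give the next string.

uxi-uxi-uxi-uxi-uxi-uxi-uxi-uxi

Each string is two copies of the previous one joined by '-'.
One more doubling of uxi-uxi-uxi-uxi gives the answer.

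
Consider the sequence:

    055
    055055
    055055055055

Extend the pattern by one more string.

055055055055055055055055

Every step duplicates the string.
One more doubling of 055055055055 gives the answer.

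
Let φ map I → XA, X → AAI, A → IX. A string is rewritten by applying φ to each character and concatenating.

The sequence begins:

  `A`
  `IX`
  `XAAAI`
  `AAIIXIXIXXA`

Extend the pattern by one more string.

Apply φ to AAIIXIXIXXA symbol by symbol: A→IX, A→IX, I→XA, I→XA, X→AAI, I→XA, X→AAI, I→XA, X→AAI, X→AAI, A→IX; joined: IX IX XA XA AAI XA AAI XA AAI AAI IX.

IXIXXAXAAAIXAAAIXAAAIAAIIX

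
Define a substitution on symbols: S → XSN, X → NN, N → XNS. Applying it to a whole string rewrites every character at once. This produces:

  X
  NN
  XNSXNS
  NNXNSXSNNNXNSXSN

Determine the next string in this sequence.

Applying the rule to each of the 16 symbols of NNXNSXSNNNXNSXSN gives the pieces XNS XNS NN XNS XSN NN XSN XNS XNS XNS NN XNS XSN NN XSN XNS, which concatenate to the answer.

XNSXNSNNXNSXSNNNXSNXNSXNSXNSNNXNSXSNNNXSNXNS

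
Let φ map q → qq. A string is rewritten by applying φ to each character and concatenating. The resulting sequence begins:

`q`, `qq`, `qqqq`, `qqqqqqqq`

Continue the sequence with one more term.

Expanding qqqqqqqq: q→qq, q→qq, q→qq, q→qq, q→qq, q→qq, q→qq, q→qq. Concatenated: qq qq qq qq qq qq qq qq.

qqqqqqqqqqqqqqqq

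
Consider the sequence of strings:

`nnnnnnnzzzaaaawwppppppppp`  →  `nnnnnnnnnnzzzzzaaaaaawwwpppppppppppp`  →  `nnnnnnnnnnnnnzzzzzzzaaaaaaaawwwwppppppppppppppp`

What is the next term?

nnnnnnnnnnnnnnnnzzzzzzzzzaaaaaaaaaawwwwwpppppppppppppppppp

Term n consists of 3n+1 n's, followed by 2n-1 z's, followed by 2n a's, followed by n w's, followed by 3n+3 p's, where the shown terms are n = 2, 3, 4.
Setting n = 5 gives 16, 9, 10, 5, 18 characters in each block.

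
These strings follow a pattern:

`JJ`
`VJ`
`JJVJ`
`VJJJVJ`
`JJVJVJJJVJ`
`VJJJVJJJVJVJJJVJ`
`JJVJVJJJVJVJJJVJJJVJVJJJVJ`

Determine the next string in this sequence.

From term 3 onward, concatenate the second-to-last term with the last: JJ·VJ = JJVJ, VJ·JJVJ = VJJJVJ, …
So term 8 is VJJJVJJJVJVJJJVJ·JJVJVJJJVJVJJJVJJJVJVJJJVJ.

VJJJVJJJVJVJJJVJJJVJVJJJVJVJJJVJJJVJVJJJVJ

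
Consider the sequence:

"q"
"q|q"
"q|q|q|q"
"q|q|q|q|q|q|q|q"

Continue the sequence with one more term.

Each string is two copies of the previous one joined by '|'.
One more doubling of q|q|q|q|q|q|q|q gives the answer.

q|q|q|q|q|q|q|q|q|q|q|q|q|q|q|q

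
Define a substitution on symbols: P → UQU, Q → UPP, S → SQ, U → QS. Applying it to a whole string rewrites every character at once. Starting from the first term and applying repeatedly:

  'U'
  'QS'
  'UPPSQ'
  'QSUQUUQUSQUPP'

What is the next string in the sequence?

Rewriting the 13 symbols of QSUQUUQUSQUPP one by one yields UPP SQ QS UPP QS QS UPP QS SQ UPP QS UQU UQU; concatenated:

UPPSQQSUPPQSQSUPPQSSQUPPQSUQUUQU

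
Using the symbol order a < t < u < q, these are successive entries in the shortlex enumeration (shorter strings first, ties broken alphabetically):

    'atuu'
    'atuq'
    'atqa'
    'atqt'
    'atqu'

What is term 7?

Stepping forward 2 times from atqu: atqu → atqq, then the target.

auaa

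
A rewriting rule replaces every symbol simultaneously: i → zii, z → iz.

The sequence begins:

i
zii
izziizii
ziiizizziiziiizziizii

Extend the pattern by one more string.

izziiziiziiizziiizizziiziiizziiziiziiizizziiziiizziizii

Applying the rule to each of the 21 symbols of ziiizizziiziiizziizii gives the pieces iz zii zii zii iz zii iz iz zii zii iz zii zii zii iz iz zii zii iz zii zii, which concatenate to the answer.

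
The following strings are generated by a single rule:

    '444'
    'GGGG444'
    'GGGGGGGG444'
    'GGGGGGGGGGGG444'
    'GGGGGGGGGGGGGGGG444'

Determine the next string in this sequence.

Every step adds GGGG at the front: s(k+1) = GGGG·s(k).
Applying this once more to GGGGGGGGGGGGGGGG444:

GGGGGGGGGGGGGGGGGGGG444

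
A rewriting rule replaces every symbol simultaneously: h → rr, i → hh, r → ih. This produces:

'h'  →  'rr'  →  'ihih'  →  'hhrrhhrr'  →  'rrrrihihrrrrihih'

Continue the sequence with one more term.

Rewriting the 16 symbols of rrrrihihrrrrihih one by one yields ih ih ih ih hh rr hh rr ih ih ih ih hh rr hh rr; concatenated:

ihihihihhhrrhhrrihihihihhhrrhhrr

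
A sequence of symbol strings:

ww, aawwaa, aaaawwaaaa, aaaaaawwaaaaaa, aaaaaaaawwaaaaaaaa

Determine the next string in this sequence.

Each term wraps the previous one in aa on the left and aa on the right.
So the next term is aa·aaaaaaaawwaaaaaaaa·aa.

aaaaaaaaaawwaaaaaaaaaa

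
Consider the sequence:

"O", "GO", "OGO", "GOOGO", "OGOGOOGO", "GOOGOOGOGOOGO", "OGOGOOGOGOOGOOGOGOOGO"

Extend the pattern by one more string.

Each term (from the third on) is the two preceding terms concatenated in order: term 3 = O·GO = OGO.
So term 8 is GOOGOOGOGOOGO·OGOGOOGOGOOGOOGOGOOGO.

GOOGOOGOGOOGOOGOGOOGOGOOGOOGOGOOGO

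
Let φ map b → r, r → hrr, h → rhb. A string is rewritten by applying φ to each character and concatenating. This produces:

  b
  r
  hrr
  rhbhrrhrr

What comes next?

Apply φ to rhbhrrhrr symbol by symbol: r→hrr, h→rhb, b→r, h→rhb, r→hrr, r→hrr, h→rhb, r→hrr, r→hrr; joined: hrr rhb r rhb hrr hrr rhb hrr hrr.

hrrrhbrrhbhrrhrrrhbhrrhrr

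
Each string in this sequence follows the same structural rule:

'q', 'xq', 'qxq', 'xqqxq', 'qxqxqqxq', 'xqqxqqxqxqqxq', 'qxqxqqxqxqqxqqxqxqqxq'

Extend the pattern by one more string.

From term 3 onward, concatenate the second-to-last term with the last: q·xq = qxq, xq·qxq = xqqxq, …
The next term joins xqqxqqxqxqqxq and qxqxqqxqxqqxqqxqxqqxq.

xqqxqqxqxqqxqqxqxqqxqxqqxqqxqxqqxq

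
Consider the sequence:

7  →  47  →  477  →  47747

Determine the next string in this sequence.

47747477

Each term (from the third on) is the previous term followed by the one before it: term 3 = 47·7 = 477.
Continuing: 47747 · 477 gives term 5.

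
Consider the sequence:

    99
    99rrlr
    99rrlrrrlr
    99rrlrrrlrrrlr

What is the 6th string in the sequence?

Every step adds rrlr to the end: s(k+1) = s(k)·rrlr.
From 99rrlrrrlrrrlr, 2 further steps: 99rrlrrrlrrrlr → 99rrlrrrlrrrlrrrlr → (answer).

99rrlrrrlrrrlrrrlrrrlr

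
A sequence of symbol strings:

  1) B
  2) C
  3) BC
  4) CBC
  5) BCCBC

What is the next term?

CBCBCCBC

From term 3 onward, concatenate the second-to-last term with the last: B·C = BC, C·BC = CBC, …
The next term joins CBC and BCCBC.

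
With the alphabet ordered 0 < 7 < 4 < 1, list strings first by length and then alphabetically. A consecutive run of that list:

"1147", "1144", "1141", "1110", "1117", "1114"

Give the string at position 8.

00000

Stepping forward 2 times from 1114: 1114 → 1111, then the target.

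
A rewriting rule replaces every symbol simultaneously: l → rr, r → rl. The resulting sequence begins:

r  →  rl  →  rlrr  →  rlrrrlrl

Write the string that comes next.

Expanding rlrrrlrl: r→rl, l→rr, r→rl, r→rl, r→rl, l→rr, r→rl, l→rr. Concatenated: rl rr rl rl rl rr rl rr.

rlrrrlrlrlrrrlrr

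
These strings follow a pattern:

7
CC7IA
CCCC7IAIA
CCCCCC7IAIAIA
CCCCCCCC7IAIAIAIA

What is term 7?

Each term wraps the previous one in CC on the left and IA on the right.
From CCCCCCCC7IAIAIAIA, 2 further steps: CCCCCCCC7IAIAIAIA → CCCCCCCCCC7IAIAIAIAIA → (answer).

CCCCCCCCCCCC7IAIAIAIAIAIA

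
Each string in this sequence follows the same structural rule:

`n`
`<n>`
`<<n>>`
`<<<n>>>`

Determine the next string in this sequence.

<<<<n>>>>

s(k+1) = <·s(k)·>, so each term gains < as a prefix and > as a suffix.
One more step from <<<n>>> gives the answer.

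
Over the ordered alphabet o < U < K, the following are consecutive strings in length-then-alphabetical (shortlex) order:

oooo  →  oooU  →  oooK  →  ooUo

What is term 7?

ooKo

Advancing 3 positions from ooUo through ooUo → ooUU → ooUK reaches term 7.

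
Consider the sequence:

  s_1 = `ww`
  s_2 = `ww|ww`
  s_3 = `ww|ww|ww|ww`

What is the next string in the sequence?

s(k+1) = s(k)·|·s(k) — each term doubles the last with '|' between the halves.
Doubling ww|ww|ww|ww with '|' between the halves:

ww|ww|ww|ww|ww|ww|ww|ww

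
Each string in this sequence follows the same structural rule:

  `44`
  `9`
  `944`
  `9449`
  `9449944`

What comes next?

94499449449

Each term (from the third on) is the previous term followed by the one before it: term 3 = 9·44 = 944.
Continuing: 9449944 · 9449 gives term 6.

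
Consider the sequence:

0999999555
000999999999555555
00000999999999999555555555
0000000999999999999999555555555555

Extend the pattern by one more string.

The n-th term is 2n-1 0's then 3n+3 9's then 3n 5's (n = 1, 2, …).
Setting n = 5 gives 9, 18, 15 characters in each block.

000000000999999999999999999555555555555555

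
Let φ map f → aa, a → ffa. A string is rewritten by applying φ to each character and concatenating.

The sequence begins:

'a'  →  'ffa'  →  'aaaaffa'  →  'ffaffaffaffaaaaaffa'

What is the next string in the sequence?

φ(ffaffaffaffaaaaaffa) expands symbol-by-symbol to aa aa ffa aa aa ffa aa aa ffa aa aa ffa ffa ffa ffa ffa aa aa ffa; joining the 19 pieces gives the next term.

aaaaffaaaaaffaaaaaffaaaaaffaffaffaffaffaaaaaffa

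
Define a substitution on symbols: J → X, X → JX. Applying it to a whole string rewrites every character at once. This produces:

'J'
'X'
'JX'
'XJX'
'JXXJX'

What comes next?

XJXJXXJX

Rewriting each symbol of JXXJX: J→X, X→JX, X→JX, J→X, X→JX, which concatenates to X JX JX X JX.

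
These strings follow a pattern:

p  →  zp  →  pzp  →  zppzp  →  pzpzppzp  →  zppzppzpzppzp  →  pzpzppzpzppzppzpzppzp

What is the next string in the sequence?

From term 3 onward, concatenate the second-to-last term with the last: p·zp = pzp, zp·pzp = zppzp, …
So term 8 is zppzppzpzppzp·pzpzppzpzppzppzpzppzp.

zppzppzpzppzppzpzppzpzppzppzpzppzp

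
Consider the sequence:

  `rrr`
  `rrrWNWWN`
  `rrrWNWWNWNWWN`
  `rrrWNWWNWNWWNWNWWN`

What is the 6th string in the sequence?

Every step adds WNWWN to the end: s(k+1) = s(k)·WNWWN.
From rrrWNWWNWNWWNWNWWN, 2 further steps: rrrWNWWNWNWWNWNWWN → rrrWNWWNWNWWNWNWWNWNWWN → (answer).

rrrWNWWNWNWWNWNWWNWNWWNWNWWN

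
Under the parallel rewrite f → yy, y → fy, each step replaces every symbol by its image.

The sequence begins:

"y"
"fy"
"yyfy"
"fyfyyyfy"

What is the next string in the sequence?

Expanding fyfyyyfy: f→yy, y→fy, f→yy, y→fy, y→fy, y→fy, f→yy, y→fy. Concatenated: yy fy yy fy fy fy yy fy.

yyfyyyfyfyfyyyfy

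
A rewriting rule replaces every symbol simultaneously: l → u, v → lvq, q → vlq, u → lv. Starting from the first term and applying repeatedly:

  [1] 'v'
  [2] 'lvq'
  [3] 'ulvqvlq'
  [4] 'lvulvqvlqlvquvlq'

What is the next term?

ulvqlvulvqvlqlvquvlqulvqvlqlvlvquvlq

Applying the rule to each of the 16 symbols of lvulvqvlqlvquvlq gives the pieces u lvq lv u lvq vlq lvq u vlq u lvq vlq lv lvq u vlq, which concatenate to the answer.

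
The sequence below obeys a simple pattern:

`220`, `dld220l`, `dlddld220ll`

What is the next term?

Each term wraps the previous one in dld on the left and l on the right.
Applying this once more to dlddld220ll:

dlddlddld220lll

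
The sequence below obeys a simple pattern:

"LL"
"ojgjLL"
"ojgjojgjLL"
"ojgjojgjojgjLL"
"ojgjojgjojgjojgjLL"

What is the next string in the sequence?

ojgjojgjojgjojgjojgjLL

Each term is the previous one with ojgj prepended.
So the next term is ojgj·ojgjojgjojgjojgjLL.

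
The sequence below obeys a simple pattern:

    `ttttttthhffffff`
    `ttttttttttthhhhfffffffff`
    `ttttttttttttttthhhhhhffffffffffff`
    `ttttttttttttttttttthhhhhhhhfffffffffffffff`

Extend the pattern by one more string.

Term n consists of 4n+3 t's, followed by 2n h's, followed by 3n+3 f's (n = 1, 2, …).
For the next term, n = 5, so the run lengths are 23, 10, 18.

ttttttttttttttttttttttthhhhhhhhhhffffffffffffffffff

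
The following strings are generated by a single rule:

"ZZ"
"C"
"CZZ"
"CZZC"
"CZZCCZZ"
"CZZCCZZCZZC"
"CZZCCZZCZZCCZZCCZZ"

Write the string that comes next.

CZZCCZZCZZCCZZCCZZCZZCCZZCZZC

This is a Fibonacci-style word recurrence s(k) = s(k−1)·s(k−2): e.g. C·ZZ = CZZ.
The next term joins CZZCCZZCZZCCZZCCZZ and CZZCCZZCZZC.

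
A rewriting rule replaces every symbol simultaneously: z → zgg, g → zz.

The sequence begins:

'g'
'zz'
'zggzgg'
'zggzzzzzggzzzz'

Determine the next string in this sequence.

zggzzzzzggzggzggzggzggzzzzzggzggzggzgg

Applying the rule to each of the 14 symbols of zggzzzzzggzzzz gives the pieces zgg zz zz zgg zgg zgg zgg zgg zz zz zgg zgg zgg zgg, which concatenate to the answer.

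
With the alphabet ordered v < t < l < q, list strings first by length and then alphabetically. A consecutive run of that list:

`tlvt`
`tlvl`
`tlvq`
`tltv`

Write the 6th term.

tltl

Advancing 2 positions from tltv through tltv → tltt reaches term 6.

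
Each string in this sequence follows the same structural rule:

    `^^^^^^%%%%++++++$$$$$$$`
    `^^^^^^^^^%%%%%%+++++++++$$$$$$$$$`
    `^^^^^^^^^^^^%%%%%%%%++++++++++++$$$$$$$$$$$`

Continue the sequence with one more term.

The n-th term is 3n ^'s then 2n %'s then 3n +'s then 2n+3 $'s, where the shown terms are n = 2, 3, 4.
For the next term, n = 5, so the run lengths are 15, 10, 15, 13.

^^^^^^^^^^^^^^^%%%%%%%%%%+++++++++++++++$$$$$$$$$$$$$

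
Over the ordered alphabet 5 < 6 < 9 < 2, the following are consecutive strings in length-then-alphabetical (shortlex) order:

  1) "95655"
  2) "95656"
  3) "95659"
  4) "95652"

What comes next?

The successor of 95652 increments the rightmost position that isn't already 2 and resets every position after it to 5.

95665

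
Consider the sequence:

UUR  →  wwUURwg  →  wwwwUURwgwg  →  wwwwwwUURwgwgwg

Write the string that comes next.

Each term wraps the previous one in ww on the left and wg on the right.
Applying this once more to wwwwwwUURwgwgwg:

wwwwwwwwUURwgwgwgwg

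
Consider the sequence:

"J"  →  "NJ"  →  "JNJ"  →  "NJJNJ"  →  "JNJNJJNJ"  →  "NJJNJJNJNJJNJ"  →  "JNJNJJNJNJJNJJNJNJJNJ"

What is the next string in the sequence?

This is a Fibonacci-style word recurrence s(k) = s(k−2)·s(k−1): e.g. J·NJ = JNJ.
So term 8 is NJJNJJNJNJJNJ·JNJNJJNJNJJNJJNJNJJNJ.

NJJNJJNJNJJNJJNJNJJNJNJJNJJNJNJJNJ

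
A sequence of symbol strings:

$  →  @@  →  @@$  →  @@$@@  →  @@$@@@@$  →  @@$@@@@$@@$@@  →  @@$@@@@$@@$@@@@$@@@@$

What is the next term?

@@$@@@@$@@$@@@@$@@@@$@@$@@@@$@@$@@

This is a Fibonacci-style word recurrence s(k) = s(k−1)·s(k−2): e.g. @@·$ = @@$.
Continuing: @@$@@@@$@@$@@@@$@@@@$ · @@$@@@@$@@$@@ gives term 8.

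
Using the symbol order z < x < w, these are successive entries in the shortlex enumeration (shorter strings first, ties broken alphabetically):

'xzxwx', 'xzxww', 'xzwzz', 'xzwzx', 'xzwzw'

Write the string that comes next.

xzwxz

The successor of xzwzw increments the rightmost position that isn't already w and resets every position after it to z.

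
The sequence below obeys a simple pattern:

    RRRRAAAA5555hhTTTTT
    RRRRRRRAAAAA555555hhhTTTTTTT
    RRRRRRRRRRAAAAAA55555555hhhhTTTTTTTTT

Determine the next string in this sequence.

RRRRRRRRRRRRRAAAAAAA5555555555hhhhhTTTTTTTTTTT

Term n consists of 3n-2 R's, followed by n+2 A's, followed by 2n 5's, followed by n h's, followed by 2n+1 T's, where the shown terms are n = 2, 3, 4.
Setting n = 5 gives 13, 7, 10, 5, 11 characters in each block.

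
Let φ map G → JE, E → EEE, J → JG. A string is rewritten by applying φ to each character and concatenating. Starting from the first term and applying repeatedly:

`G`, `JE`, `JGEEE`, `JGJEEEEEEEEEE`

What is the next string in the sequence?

Replace each of the 13 characters of JGJEEEEEEEEEE in place — JG JE JG EEE EEE EEE EEE EEE EEE EEE EEE EEE EEE — and concatenate.

JGJEJGEEEEEEEEEEEEEEEEEEEEEEEEEEEEEE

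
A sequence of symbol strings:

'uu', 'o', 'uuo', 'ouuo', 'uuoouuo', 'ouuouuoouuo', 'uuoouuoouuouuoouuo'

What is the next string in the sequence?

ouuouuoouuouuoouuoouuouuoouuo

This is a Fibonacci-style word recurrence s(k) = s(k−2)·s(k−1): e.g. uu·o = uuo.
Continuing: ouuouuoouuo · uuoouuoouuouuoouuo gives term 8.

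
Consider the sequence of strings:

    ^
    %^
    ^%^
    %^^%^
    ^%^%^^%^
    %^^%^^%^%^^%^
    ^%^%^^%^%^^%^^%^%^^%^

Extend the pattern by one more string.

%^^%^^%^%^^%^^%^%^^%^%^^%^^%^%^^%^

This is a Fibonacci-style word recurrence s(k) = s(k−2)·s(k−1): e.g. ^·%^ = ^%^.
The next term joins %^^%^^%^%^^%^ and ^%^%^^%^%^^%^^%^%^^%^.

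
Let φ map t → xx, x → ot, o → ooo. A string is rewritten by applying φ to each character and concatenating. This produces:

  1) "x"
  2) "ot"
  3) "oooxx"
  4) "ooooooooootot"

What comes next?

ooooooooooooooooooooooooooooooxxoooxx

φ(ooooooooootot) expands symbol-by-symbol to ooo ooo ooo ooo ooo ooo ooo ooo ooo ooo xx ooo xx; joining the 13 pieces gives the next term.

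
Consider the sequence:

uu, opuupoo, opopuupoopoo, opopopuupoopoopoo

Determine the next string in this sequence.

opopopopuupoopoopoopoo

s(k+1) = op·s(k)·poo, so each term gains op as a prefix and poo as a suffix.
So the next term is op·opopopuupoopoopoo·poo.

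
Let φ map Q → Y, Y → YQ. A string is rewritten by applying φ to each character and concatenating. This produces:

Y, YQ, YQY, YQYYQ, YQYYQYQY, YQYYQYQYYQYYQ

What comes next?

Replace each of the 13 characters of YQYYQYQYYQYYQ in place — YQ Y YQ YQ Y YQ Y YQ YQ Y YQ YQ Y — and concatenate.

YQYYQYQYYQYYQYQYYQYQY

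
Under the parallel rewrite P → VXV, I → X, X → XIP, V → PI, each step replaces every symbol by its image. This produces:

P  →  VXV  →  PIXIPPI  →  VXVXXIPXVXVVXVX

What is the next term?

φ(VXVXXIPXVXVVXVX) expands symbol-by-symbol to PI XIP PI XIP XIP X VXV XIP PI XIP PI PI XIP PI XIP; joining the 15 pieces gives the next term.

PIXIPPIXIPXIPXVXVXIPPIXIPPIPIXIPPIXIP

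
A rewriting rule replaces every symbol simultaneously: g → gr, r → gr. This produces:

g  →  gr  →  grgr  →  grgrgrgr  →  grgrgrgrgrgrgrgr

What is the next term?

φ(grgrgrgrgrgrgrgr) expands symbol-by-symbol to gr gr gr gr gr gr gr gr gr gr gr gr gr gr gr gr; joining the 16 pieces gives the next term.

grgrgrgrgrgrgrgrgrgrgrgrgrgrgrgr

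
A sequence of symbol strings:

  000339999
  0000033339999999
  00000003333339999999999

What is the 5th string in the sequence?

0000000000033333333339999999999999999

Term n consists of 2n-1 0's, followed by 2n-2 3's, followed by 3n-2 9's, where the shown terms are n = 2, 3, 4.
At n = 6 the blocks have lengths 11, 10, 16.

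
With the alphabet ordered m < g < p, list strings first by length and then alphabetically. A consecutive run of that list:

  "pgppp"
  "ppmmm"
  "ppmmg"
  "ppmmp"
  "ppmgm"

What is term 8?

ppmpm

Advancing 3 positions from ppmgm through ppmgm → ppmgg → ppmgp reaches term 8.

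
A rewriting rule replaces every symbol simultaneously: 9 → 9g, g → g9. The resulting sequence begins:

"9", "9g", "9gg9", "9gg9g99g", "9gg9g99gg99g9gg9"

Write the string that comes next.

9gg9g99gg99g9gg9g99g9gg99gg9g99g

φ(9gg9g99gg99g9gg9) expands symbol-by-symbol to 9g g9 g9 9g g9 9g 9g g9 g9 9g 9g g9 9g g9 g9 9g; joining the 16 pieces gives the next term.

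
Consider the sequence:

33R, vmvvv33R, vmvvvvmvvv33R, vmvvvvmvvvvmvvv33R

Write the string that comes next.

vmvvvvmvvvvmvvvvmvvv33R

The strings grow by a fixed prefix vmvvv each time.
One more step from vmvvvvmvvvvmvvv33R gives the answer.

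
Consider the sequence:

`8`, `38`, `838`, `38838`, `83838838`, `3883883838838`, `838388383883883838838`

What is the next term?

Each term (from the third on) is the two preceding terms concatenated in order: term 3 = 8·38 = 838.
Continuing: 3883883838838 · 838388383883883838838 gives term 8.

3883883838838838388383883883838838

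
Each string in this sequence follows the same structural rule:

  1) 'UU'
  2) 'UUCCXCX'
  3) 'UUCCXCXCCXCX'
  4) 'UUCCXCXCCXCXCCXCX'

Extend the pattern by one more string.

UUCCXCXCCXCXCCXCXCCXCX

Each term is the previous one with CCXCX appended.
One more step from UUCCXCXCCXCXCCXCX gives the answer.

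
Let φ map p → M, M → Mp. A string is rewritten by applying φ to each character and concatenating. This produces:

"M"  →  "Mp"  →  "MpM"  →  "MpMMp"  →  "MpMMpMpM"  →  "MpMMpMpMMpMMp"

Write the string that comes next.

MpMMpMpMMpMMpMpMMpMpM

Applying the rule to each of the 13 symbols of MpMMpMpMMpMMp gives the pieces Mp M Mp Mp M Mp M Mp Mp M Mp Mp M, which concatenate to the answer.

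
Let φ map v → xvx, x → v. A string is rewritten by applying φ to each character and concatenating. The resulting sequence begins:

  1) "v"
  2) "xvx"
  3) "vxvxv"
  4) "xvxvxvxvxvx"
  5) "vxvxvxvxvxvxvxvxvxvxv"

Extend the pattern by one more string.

φ(vxvxvxvxvxvxvxvxvxvxv) expands symbol-by-symbol to xvx v xvx v xvx v xvx v xvx v xvx v xvx v xvx v xvx v xvx v xvx; joining the 21 pieces gives the next term.

xvxvxvxvxvxvxvxvxvxvxvxvxvxvxvxvxvxvxvxvxvx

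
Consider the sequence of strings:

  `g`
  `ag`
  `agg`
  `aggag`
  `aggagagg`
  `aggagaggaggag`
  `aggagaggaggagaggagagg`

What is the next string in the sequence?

aggagaggaggagaggagaggaggagaggaggag

This is a Fibonacci-style word recurrence s(k) = s(k−1)·s(k−2): e.g. ag·g = agg.
Continuing: aggagaggaggagaggagagg · aggagaggaggag gives term 8.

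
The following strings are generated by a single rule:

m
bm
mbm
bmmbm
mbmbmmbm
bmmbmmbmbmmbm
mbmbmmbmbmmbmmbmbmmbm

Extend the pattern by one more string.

bmmbmmbmbmmbmmbmbmmbmbmmbmmbmbmmbm

Each term (from the third on) is the two preceding terms concatenated in order: term 3 = m·bm = mbm.
Continuing: bmmbmmbmbmmbm · mbmbmmbmbmmbmmbmbmmbm gives term 8.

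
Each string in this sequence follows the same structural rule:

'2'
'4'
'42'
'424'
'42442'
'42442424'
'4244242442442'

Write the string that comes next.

424424244244242442424

Each term (from the third on) is the previous term followed by the one before it: term 3 = 4·2 = 42.
Continuing: 4244242442442 · 42442424 gives term 8.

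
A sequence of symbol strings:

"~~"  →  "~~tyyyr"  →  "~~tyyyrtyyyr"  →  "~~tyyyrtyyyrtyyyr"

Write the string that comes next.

Every step adds tyyyr to the end: s(k+1) = s(k)·tyyyr.
So the next term is ~~tyyyrtyyyrtyyyr·tyyyr.

~~tyyyrtyyyrtyyyrtyyyr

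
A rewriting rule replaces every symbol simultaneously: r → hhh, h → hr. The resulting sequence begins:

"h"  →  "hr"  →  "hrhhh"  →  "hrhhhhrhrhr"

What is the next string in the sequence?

Expanding hrhhhhrhrhr: h→hr, r→hhh, h→hr, h→hr, h→hr, h→hr, r→hhh, h→hr, r→hhh, h→hr, r→hhh. Concatenated: hr hhh hr hr hr hr hhh hr hhh hr hhh.

hrhhhhrhrhrhrhhhhrhhhhrhhh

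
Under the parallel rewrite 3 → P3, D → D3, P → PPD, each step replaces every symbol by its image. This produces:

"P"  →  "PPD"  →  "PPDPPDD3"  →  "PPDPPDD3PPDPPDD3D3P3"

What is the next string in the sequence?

PPDPPDD3PPDPPDD3D3P3PPDPPDD3PPDPPDD3D3P3D3P3PPDP3

Applying the rule to each of the 20 symbols of PPDPPDD3PPDPPDD3D3P3 gives the pieces PPD PPD D3 PPD PPD D3 D3 P3 PPD PPD D3 PPD PPD D3 D3 P3 D3 P3 PPD P3, which concatenate to the answer.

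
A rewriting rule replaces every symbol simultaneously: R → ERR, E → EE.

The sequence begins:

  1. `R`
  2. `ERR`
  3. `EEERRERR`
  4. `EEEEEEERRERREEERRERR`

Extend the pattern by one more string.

Replace each of the 20 characters of EEEEEEERRERREEERRERR in place — EE EE EE EE EE EE EE ERR ERR EE ERR ERR EE EE EE ERR ERR EE ERR ERR — and concatenate.

EEEEEEEEEEEEEEERRERREEERRERREEEEEEERRERREEERRERR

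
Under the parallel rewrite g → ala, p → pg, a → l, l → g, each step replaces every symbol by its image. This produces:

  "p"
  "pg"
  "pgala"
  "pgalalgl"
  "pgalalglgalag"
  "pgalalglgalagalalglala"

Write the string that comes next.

pgalalglgalagalalglalalglgalaglgl

Applying the rule to each of the 22 symbols of pgalalglgalagalalglala gives the pieces pg ala l g l g ala g ala l g l ala l g l g ala g l g l, which concatenate to the answer.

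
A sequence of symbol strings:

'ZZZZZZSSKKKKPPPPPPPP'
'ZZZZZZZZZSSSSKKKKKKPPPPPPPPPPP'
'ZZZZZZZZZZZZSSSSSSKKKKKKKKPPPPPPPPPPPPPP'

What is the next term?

Each string has the form Z^{3n} S^{2n-2} K^{2n} P^{3n+2}, where the shown terms are n = 2, 3, 4.
At n = 5 the blocks have lengths 15, 8, 10, 17.

ZZZZZZZZZZZZZZZSSSSSSSSKKKKKKKKKKPPPPPPPPPPPPPPPPP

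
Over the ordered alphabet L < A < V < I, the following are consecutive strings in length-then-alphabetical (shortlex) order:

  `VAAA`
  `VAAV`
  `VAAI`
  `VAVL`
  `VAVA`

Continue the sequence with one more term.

The successor of VAVA increments the rightmost position that isn't already I and resets every position after it to L.

VAVV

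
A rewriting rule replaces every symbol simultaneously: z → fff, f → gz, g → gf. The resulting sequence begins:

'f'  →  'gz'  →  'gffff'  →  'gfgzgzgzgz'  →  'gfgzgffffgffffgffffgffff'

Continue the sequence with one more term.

Rewriting the 24 symbols of gfgzgffffgffffgffffgffff one by one yields gf gz gf fff gf gz gz gz gz gf gz gz gz gz gf gz gz gz gz gf gz gz gz gz; concatenated:

gfgzgffffgfgzgzgzgzgfgzgzgzgzgfgzgzgzgzgfgzgzgzgz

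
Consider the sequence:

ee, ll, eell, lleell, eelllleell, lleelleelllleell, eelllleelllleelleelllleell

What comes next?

This is a Fibonacci-style word recurrence s(k) = s(k−2)·s(k−1): e.g. ee·ll = eell.
So term 8 is lleelleelllleell·eelllleelllleelleelllleell.

lleelleelllleelleelllleelllleelleelllleell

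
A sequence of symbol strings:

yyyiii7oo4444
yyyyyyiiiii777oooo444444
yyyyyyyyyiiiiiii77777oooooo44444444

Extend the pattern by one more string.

Each string has the form y^{3n} i^{2n+1} 7^{2n-1} o^{2n} 4^{2n+2} (n = 1, 2, …).
At n = 4 the blocks have lengths 12, 9, 7, 8, 10.

yyyyyyyyyyyyiiiiiiiii7777777oooooooo4444444444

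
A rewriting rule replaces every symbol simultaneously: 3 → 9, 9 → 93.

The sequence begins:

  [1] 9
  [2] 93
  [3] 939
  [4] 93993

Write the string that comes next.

93993939

Expanding 93993: 9→93, 3→9, 9→93, 9→93, 3→9. Concatenated: 93 9 93 93 9.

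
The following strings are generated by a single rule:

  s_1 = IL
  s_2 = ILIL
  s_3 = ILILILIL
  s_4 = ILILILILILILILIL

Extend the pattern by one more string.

Every step duplicates the string.
Doubling ILILILILILILILIL:

ILILILILILILILILILILILILILILILIL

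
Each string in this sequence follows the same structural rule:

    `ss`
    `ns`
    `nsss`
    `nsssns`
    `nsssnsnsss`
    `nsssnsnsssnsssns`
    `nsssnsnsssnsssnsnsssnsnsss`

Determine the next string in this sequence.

This is a Fibonacci-style word recurrence s(k) = s(k−1)·s(k−2): e.g. ns·ss = nsss.
So term 8 is nsssnsnsssnsssnsnsssnsnsss·nsssnsnsssnsssns.

nsssnsnsssnsssnsnsssnsnsssnsssnsnsssnsssns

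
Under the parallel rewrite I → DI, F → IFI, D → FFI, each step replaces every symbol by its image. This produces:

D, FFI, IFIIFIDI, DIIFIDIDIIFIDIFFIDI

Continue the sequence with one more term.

Replace each of the 19 characters of DIIFIDIDIIFIDIFFIDI in place — FFI DI DI IFI DI FFI DI FFI DI DI IFI DI FFI DI IFI IFI DI FFI DI — and concatenate.

FFIDIDIIFIDIFFIDIFFIDIDIIFIDIFFIDIIFIIFIDIFFIDI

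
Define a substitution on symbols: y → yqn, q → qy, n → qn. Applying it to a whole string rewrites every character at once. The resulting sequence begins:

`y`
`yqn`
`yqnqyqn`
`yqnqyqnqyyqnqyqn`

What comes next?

Replace each of the 16 characters of yqnqyqnqyyqnqyqn in place — yqn qy qn qy yqn qy qn qy yqn yqn qy qn qy yqn qy qn — and concatenate.

yqnqyqnqyyqnqyqnqyyqnyqnqyqnqyyqnqyqn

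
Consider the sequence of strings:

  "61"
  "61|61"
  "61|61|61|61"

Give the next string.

61|61|61|61|61|61|61|61

s(k+1) = s(k)·|·s(k) — each term doubles the last with '|' between the halves.
So the next term is two copies of 61|61|61|61 with '|' between the halves.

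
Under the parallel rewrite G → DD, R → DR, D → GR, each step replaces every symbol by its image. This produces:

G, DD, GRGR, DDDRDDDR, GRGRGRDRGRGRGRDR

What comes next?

Applying the rule to each of the 16 symbols of GRGRGRDRGRGRGRDR gives the pieces DD DR DD DR DD DR GR DR DD DR DD DR DD DR GR DR, which concatenate to the answer.

DDDRDDDRDDDRGRDRDDDRDDDRDDDRGRDR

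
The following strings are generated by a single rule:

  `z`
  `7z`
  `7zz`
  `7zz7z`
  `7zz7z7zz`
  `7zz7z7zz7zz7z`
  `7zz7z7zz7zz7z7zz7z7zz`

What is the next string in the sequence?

This is a Fibonacci-style word recurrence s(k) = s(k−1)·s(k−2): e.g. 7z·z = 7zz.
The next term joins 7zz7z7zz7zz7z7zz7z7zz and 7zz7z7zz7zz7z.

7zz7z7zz7zz7z7zz7z7zz7zz7z7zz7zz7z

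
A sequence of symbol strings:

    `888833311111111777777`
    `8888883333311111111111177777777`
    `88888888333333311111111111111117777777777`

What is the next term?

Each string has the form 8^{2n} 3^{2n-1} 1^{4n} 7^{2n+2}, where the shown terms are n = 2, 3, 4.
Setting n = 5 gives 10, 9, 20, 12 characters in each block.

888888888833333333311111111111111111111777777777777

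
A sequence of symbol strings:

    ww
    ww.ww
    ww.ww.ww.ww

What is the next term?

Every step duplicates the string with '.' between the halves.
Doubling ww.ww.ww.ww with '.' between the halves:

ww.ww.ww.ww.ww.ww.ww.ww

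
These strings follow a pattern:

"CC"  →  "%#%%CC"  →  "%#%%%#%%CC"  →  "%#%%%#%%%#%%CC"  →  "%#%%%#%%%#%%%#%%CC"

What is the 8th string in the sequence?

The strings grow by a fixed prefix %#%% each time.
From %#%%%#%%%#%%%#%%CC, 3 further steps: %#%%%#%%%#%%%#%%CC → %#%%%#%%%#%%%#%%%#%%CC → %#%%%#%%%#%%%#%%%#%%%#%%CC → (answer).

%#%%%#%%%#%%%#%%%#%%%#%%%#%%CC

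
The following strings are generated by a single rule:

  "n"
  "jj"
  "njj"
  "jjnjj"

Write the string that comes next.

njjjjnjj

Each term (from the third on) is the two preceding terms concatenated in order: term 3 = n·jj = njj.
Continuing: njj · jjnjj gives term 5.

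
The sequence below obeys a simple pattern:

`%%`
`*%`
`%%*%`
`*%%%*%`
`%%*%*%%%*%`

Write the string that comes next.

Each term (from the third on) is the two preceding terms concatenated in order: term 3 = %%·*% = %%*%.
The next term joins *%%%*% and %%*%*%%%*%.

*%%%*%%%*%*%%%*%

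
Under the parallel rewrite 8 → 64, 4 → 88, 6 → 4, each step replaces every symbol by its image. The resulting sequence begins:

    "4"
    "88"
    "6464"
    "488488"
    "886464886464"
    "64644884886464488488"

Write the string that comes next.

488488886464886464488488886464886464

Replace each of the 20 characters of 64644884886464488488 in place — 4 88 4 88 88 64 64 88 64 64 4 88 4 88 88 64 64 88 64 64 — and concatenate.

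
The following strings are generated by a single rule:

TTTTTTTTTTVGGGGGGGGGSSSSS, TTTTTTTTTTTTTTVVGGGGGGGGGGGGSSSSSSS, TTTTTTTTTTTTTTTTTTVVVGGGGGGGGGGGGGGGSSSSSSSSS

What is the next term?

TTTTTTTTTTTTTTTTTTTTTTVVVVGGGGGGGGGGGGGGGGGGSSSSSSSSSSS

Reading off run lengths: T runs 10, 14, 18; V runs 1, 2, 3; G runs 9, 12, 15; S runs 5, 7, 9 — each is linear in n, where the shown terms are n = 2, 3, 4.
For the next term, n = 5, so the run lengths are 22, 4, 18, 11.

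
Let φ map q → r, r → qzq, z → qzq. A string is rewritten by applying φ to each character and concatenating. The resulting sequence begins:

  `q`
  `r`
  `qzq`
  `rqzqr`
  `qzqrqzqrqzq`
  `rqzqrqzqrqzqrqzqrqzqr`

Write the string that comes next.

Replace each of the 21 characters of rqzqrqzqrqzqrqzqrqzqr in place — qzq r qzq r qzq r qzq r qzq r qzq r qzq r qzq r qzq r qzq r qzq — and concatenate.

qzqrqzqrqzqrqzqrqzqrqzqrqzqrqzqrqzqrqzqrqzq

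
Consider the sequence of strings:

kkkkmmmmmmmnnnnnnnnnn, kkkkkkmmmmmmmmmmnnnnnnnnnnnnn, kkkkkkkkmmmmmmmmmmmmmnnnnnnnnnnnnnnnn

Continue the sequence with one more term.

Reading off run lengths: k runs 4, 6, 8; m runs 7, 10, 13; n runs 10, 13, 16 — each is linear in n, where the shown terms are n = 3, 4, 5.
Setting n = 6 gives 10, 16, 19 characters in each block.

kkkkkkkkkkmmmmmmmmmmmmmmmmnnnnnnnnnnnnnnnnnnn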